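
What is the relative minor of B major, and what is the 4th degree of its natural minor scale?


The relative minor shares the major's key signature and starts on its 6th degree
6th degree = a major 6th above the tonic; a major 6th above B is G#
→ relative minor of B major is G# minor
G# natural minor scale: G# A# B C# D# E F#
= G# minor; 4th degree = C#


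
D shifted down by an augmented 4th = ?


Step by step:
augmented 4th: 4 letter names, 6 semitones
Letter: D - 3 → A
Pitch: D - 6 semitones, spelled as an A → Ab
= Ab


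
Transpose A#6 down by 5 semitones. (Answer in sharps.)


Reasoning:
A#6: chromatic position 10 in octave 6 → absolute = 6×12 + 10 = 82
Transpose down 5: 82 - 5 = 77
77 = 6×12 + 5 → F in octave 6
Result = F6


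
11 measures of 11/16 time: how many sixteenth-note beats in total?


Time signature 11/16: the bottom number 16 means the sixteenth note gets one count
The top number 11 means 11 sixteenth-note beats per measure
Total = 11 × 11 measures
= 121 sixteenth-note beats


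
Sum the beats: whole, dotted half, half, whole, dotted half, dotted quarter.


Solution.
Beat values:
  whole = 4 beats
  dotted half = 3 beats
  half = 2 beats
  whole = 4 beats
  dotted half = 3 beats
  dotted quarter = 1.5 beats
Sum = 4 + 3 + 2 + 4 + 3 + 1.5
= 17.5 beats


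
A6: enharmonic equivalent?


Step by step:
Enharmonic notes sound the same pitch but are spelled with different letter names
A and Bbb name the same pitch class
= Bbb6


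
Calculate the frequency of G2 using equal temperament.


f = 440 × 2^(n/12) where n = semitones from A4
G2: -26 semitones from A4
f = 440 × 2^(-26/12)
f = 98.00 Hz


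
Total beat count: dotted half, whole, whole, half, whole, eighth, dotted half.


Working:
Beat values:
  dotted half = 3 beats
  whole = 4 beats
  whole = 4 beats
  half = 2 beats
  whole = 4 beats
  eighth = 0.5 beats
  dotted half = 3 beats
Sum = 3 + 4 + 4 + 2 + 4 + 0.5 + 3
= 20.5 beats


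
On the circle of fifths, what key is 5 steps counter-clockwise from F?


Solution.
Each counter-clockwise step moves down a perfect 5th (= up a perfect 4th)
From F: F → Bb → Eb → Ab → Db → F#/Gb
= F#/Gb


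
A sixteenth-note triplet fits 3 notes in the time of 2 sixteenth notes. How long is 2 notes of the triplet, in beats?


Triplet: 3 notes occupy the space of 2 sixteenth notes
Space = 2 × 1/4 = 1/2 beats
Each triplet note = 1/2 / 3 = 1/6 beats
2 notes = 2 × 1/6 = 1/3
= 1/3 beats


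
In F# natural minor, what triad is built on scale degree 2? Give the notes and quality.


Let's work it out.
F# natural minor scale: F# G# A B C# D E
Diatonic triad on degree 2 stacks scale notes 2, 4, 6: G# B D
G#→B = 3 semitones; G#→D = 6 semitones → diminished triad
= G# B D (diminished)


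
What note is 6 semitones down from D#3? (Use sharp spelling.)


D#3: chromatic position 3 in octave 3 → absolute = 3×12 + 3 = 39
Transpose down 6: 39 - 6 = 33
33 = 2×12 + 9 → A in octave 2
Result = A2


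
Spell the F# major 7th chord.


Working:
Major 7th chord = root + major 3rd + perfect 5th + major 7th
Seventh chords stack in thirds, so the letter names are F-A-C-E
Root: F#
Major 3rd above F#: A#
Perfect 5th above F#: C#
Major 7th above F#: E#
Chord = F# A# C# E#


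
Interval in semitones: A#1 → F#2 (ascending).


Reasoning:
Absolute semitone position = octave×12 + chromatic position
A#1: 1×12 + 10 = 22
F#2: 2×12 + 6 = 30
Difference = 30 - 22 = 8
= 8 semitones


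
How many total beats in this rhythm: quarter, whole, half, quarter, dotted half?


Solution.
Beat values:
  quarter = 1 beat
  whole = 4 beats
  half = 2 beats
  quarter = 1 beat
  dotted half = 3 beats
Sum = 1 + 4 + 2 + 1 + 3
= 11 beats


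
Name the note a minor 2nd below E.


Reasoning:
A 2nd spans 2 letter names, so from E we land on D
A minor 2nd = 1 semitone below E
Spell D at that pitch: D#
= D#


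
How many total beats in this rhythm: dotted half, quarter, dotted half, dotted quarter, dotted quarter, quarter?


Solution.
Beat values:
  dotted half = 3 beats
  quarter = 1 beat
  dotted half = 3 beats
  dotted quarter = 1.5 beats
  dotted quarter = 1.5 beats
  quarter = 1 beat
Sum = 3 + 1 + 3 + 1.5 + 1.5 + 1
= 11 beats


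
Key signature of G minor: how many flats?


Flat minor keys: A(0), D(1), G(2), C(3), F(4), Bb(5), Eb(6), Ab(7)
G minor has 2 flats
Order of flats: Bb Eb Ab Db Gb Cb Fb → first 2: Bb, Eb
= 2 flats


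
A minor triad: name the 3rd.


Minor triad = root + minor 3rd (3 semitones) + perfect 5th (7 semitones)
A triad on A stacks thirds, so the chord tones use letter names A-C-E
Root: A
Minor 3rd above A: C
Perfect 5th above A: E
The 3rd = C


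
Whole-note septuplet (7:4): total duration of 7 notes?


Septuplet: 7 notes occupy the space of 4 whole notes
Space = 4 × 4 = 16 beats
Each septuplet note = 16 / 7 = 16/7 beats
7 notes = 7 × 16/7 = 16
= 16 beats


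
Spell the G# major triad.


Reasoning:
Major triad = root + major 3rd (4 semitones) + perfect 5th (7 semitones)
A triad on G# stacks thirds, so the chord tones use letter names G-B-D
Root: G#
Major 3rd above G#: B#
Perfect 5th above G#: D#
Chord = G# B# D#


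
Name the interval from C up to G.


Let's work it out.
Letter names: C → G spans 5 letter names → a 5th
Semitones: C → G = 7 half-steps
A 5th of 7 semitones is a perfect 5th
= perfect 5th


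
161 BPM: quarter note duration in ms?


Let's work it out.
One quarter-note beat = 60000 / BPM = 60000 / 161 ms
Duration = 60000 / 161
= 372.7 ms


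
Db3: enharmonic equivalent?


Working:
Enharmonic notes sound the same pitch but are spelled with different letter names
Db and C# name the same pitch class
= C#3


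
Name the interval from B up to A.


Letter names: B → A spans 7 letter names → a 7th
Semitones: B → A = 10 half-steps
A 7th of 10 semitones is a minor 7th
= minor 7th


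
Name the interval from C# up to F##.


Step by step:
Letter names: C → F spans 4 letter names → a 4th
Semitones: C# → F## = 6 half-steps
A 4th of 6 semitones is an augmented 4th
= augmented 4th


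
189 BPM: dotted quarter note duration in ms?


Step by step:
One quarter-note beat = 60000 / BPM = 60000 / 189 ms
Dotted quarter note = 3/2 × quarter note
Duration = 3/2 × 60000 / 189 = 90000 / 189
= 476.2 ms


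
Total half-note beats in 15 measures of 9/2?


Let's work it out.
Time signature 9/2: the bottom number 2 means the half note gets one count
The top number 9 means 9 half-note beats per measure
Total = 9 × 15 measures
= 135 half-note beats


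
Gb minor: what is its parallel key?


Step by step:
Parallel keys share the same tonic but differ in mode
Gb minor → parallel is Gb major
= Gb major


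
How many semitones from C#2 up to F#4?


Step by step:
Absolute semitone position = octave×12 + chromatic position
C#2: 2×12 + 1 = 25
F#4: 4×12 + 6 = 54
Difference = 54 - 25 = 29
= 29 semitones


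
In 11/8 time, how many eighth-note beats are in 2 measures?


Time signature 11/8: the bottom number 8 means the eighth note gets one count
The top number 11 means 11 eighth-note beats per measure
Total = 11 × 2 measures
= 22 eighth-note beats


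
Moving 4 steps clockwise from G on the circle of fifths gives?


Working:
Each clockwise step on the circle of fifths moves up a perfect 5th
From G: G → D → A → E → B
= B


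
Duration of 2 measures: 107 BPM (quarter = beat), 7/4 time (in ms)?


Step by step:
Quarter-note beat duration = 60000 / 107 ms
Beats per measure (7/4) = 7
One measure = 7 × 60000 / 107 = 420000 / 107 ms
2 measures = 2 × 420000 / 107 = 840000 / 107
= 7850.5 ms


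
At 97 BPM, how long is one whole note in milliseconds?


Reasoning:
One quarter-note beat = 60000 / BPM = 60000 / 97 ms
Whole note = 4 × quarter note
Duration = 4 × 60000 / 97 = 240000 / 97
= 2474.2 ms


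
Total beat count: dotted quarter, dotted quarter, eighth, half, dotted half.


Solution.
Beat values:
  dotted quarter = 1.5 beats
  dotted quarter = 1.5 beats
  eighth = 0.5 beats
  half = 2 beats
  dotted half = 3 beats
Sum = 1.5 + 1.5 + 0.5 + 2 + 3
= 8.5 beats


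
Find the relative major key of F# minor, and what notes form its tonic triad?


Reasoning:
The relative major shares the key signature and is a minor 3rd above the minor tonic
A minor 3rd above F# is A
→ relative major of F# minor is A major
Tonic triad of A major = root + major 3rd + perfect 5th = A C# E
= A major; triad = A C# E


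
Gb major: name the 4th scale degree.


Reasoning:
Major scale pattern: W-W-H-W-W-W-H (2-2-1-2-2-2-1 semitones)
Starting from Gb:
  Gb + 2 semitones → Ab
  Ab + 2 semitones → Bb
  Bb + 1 semitone → Cb
  Cb + 2 semitones → Db
  Db + 2 semitones → Eb
  Eb + 2 semitones → F
  F + 1 semitone → Gb
Scale: Gb Ab Bb Cb Db Eb F
Degree 4 = Cb


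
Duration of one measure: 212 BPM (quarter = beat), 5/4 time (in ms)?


Quarter-note beat duration = 60000 / 212 ms
Beats per measure (5/4) = 5
One measure = 5 × 60000 / 212 = 300000 / 212 ms
= 1415.1 ms


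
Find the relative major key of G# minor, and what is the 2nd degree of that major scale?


Step by step:
The relative major shares the key signature and is a minor 3rd above the minor tonic
A minor 3rd above G# is B
→ relative major of G# minor is B major
B major scale: B C# D# E F# G# A#
= B major; 2nd degree = C#


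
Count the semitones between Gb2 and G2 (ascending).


Solution.
Absolute semitone position = octave×12 + chromatic position
Gb2: 2×12 + 6 = 30
G2: 2×12 + 7 = 31
Difference = 31 - 30 = 1
= 1 semitone


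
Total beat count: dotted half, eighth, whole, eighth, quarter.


Reasoning:
Beat values:
  dotted half = 3 beats
  eighth = 0.5 beats
  whole = 4 beats
  eighth = 0.5 beats
  quarter = 1 beat
Sum = 3 + 0.5 + 4 + 0.5 + 1
= 9 beats


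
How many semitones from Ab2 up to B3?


Absolute semitone position = octave×12 + chromatic position
Ab2: 2×12 + 8 = 32
B3: 3×12 + 11 = 47
Difference = 47 - 32 = 15
= 15 semitones


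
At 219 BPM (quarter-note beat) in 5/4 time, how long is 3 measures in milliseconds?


Quarter-note beat duration = 60000 / 219 ms
Beats per measure (5/4) = 5
One measure = 5 × 60000 / 219 = 300000 / 219 ms
3 measures = 3 × 300000 / 219 = 900000 / 219
= 4109.6 ms


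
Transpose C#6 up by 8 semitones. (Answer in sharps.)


Step by step:
C#6: chromatic position 1 in octave 6 → absolute = 6×12 + 1 = 73
Transpose up 8: 73 + 8 = 81
81 = 6×12 + 9 → A in octave 6
Result = A6


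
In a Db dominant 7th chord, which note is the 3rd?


Working:
Dominant 7th chord = root + major 3rd + perfect 5th + minor 7th
Seventh chords stack in thirds, so the letter names are D-F-A-C
Root: Db
Major 3rd above Db: F
Perfect 5th above Db: Ab
Minor 7th above Db: Cb
The 3rd = F


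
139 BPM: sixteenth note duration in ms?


Working:
One quarter-note beat = 60000 / BPM = 60000 / 139 ms
Sixteenth note = 1/4 × quarter note
Duration = 1/4 × 60000 / 139 = 15000 / 139
= 107.9 ms


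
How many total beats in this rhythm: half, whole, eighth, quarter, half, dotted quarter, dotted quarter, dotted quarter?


Solution.
Beat values:
  half = 2 beats
  whole = 4 beats
  eighth = 0.5 beats
  quarter = 1 beat
  half = 2 beats
  dotted quarter = 1.5 beats
  dotted quarter = 1.5 beats
  dotted quarter = 1.5 beats
Sum = 2 + 4 + 0.5 + 1 + 2 + 1.5 + 1.5 + 1.5
= 14 beats


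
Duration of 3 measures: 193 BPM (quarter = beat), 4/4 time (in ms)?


Quarter-note beat duration = 60000 / 193 ms
Beats per measure (4/4) = 4
One measure = 4 × 60000 / 193 = 240000 / 193 ms
3 measures = 3 × 240000 / 193 = 720000 / 193
= 3730.6 ms


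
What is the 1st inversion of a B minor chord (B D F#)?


Reasoning:
Root position: B D F#
1st inversion: move root up an octave
Bass note: D
Notes (bottom to top) = D F# B


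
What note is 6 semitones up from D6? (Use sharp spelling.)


Working:
D6: chromatic position 2 in octave 6 → absolute = 6×12 + 2 = 74
Transpose up 6: 74 + 6 = 80
80 = 6×12 + 8 → G# in octave 6
Result = G#6


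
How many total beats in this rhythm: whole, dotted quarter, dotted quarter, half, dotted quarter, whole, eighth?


Step by step:
Beat values:
  whole = 4 beats
  dotted quarter = 1.5 beats
  dotted quarter = 1.5 beats
  half = 2 beats
  dotted quarter = 1.5 beats
  whole = 4 beats
  eighth = 0.5 beats
Sum = 4 + 1.5 + 1.5 + 2 + 1.5 + 4 + 0.5
= 15 beats


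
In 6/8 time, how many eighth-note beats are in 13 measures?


Solution.
Time signature 6/8: the bottom number 8 means the eighth note gets one count
The top number 6 means 6 eighth-note beats per measure
Total = 6 × 13 measures
= 78 eighth-note beats


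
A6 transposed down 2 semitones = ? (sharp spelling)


Solution.
A6: chromatic position 9 in octave 6 → absolute = 6×12 + 9 = 81
Transpose down 2: 81 - 2 = 79
79 = 6×12 + 7 → G in octave 6
Result = G6


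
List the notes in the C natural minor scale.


Solution.
Natural minor scale pattern: W-H-W-W-H-W-W (2-1-2-2-1-2-2 semitones)
Starting from C:
  C + 2 semitones → D
  D + 1 semitone → Eb
  Eb + 2 semitones → F
  F + 2 semitones → G
  G + 1 semitone → Ab
  Ab + 2 semitones → Bb
  Bb + 2 semitones → C
Scale = C D Eb F G Ab Bb


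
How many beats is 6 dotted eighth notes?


Step by step:
Base eighth note = 1/2 beats
Dot 1 adds half the previous value: +1/4
One dotted eighth = 1/2 + 1/4 = 3/4
6 of them = 6 × 3/4 = 9/2
= 9/2 beats


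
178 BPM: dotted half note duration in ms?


Step by step:
One quarter-note beat = 60000 / BPM = 60000 / 178 ms
Dotted half note = 3 × quarter note
Duration = 3 × 60000 / 178 = 180000 / 178
= 1011.2 ms


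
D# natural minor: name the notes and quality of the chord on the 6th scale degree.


Solution.
D# natural minor scale: D# E# F# G# A# B C#
Diatonic triad on degree 6 stacks scale notes 6, 1, 3: B D# F#
B→D# = 4 semitones; B→F# = 7 semitones → major triad
= B D# F# (major)


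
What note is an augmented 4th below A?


Solution.
A 4th spans 4 letter names, so from A we land on E
An augmented 4th = 6 semitones below A
Spell E at that pitch: Eb
= Eb


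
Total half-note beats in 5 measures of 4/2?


Time signature 4/2: the bottom number 2 means the half note gets one count
The top number 4 means 4 half-note beats per measure
Total = 4 × 5 measures
= 20 half-note beats


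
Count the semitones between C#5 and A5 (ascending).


Absolute semitone position = octave×12 + chromatic position
C#5: 5×12 + 1 = 61
A5: 5×12 + 9 = 69
Difference = 69 - 61 = 8
= 8 semitones


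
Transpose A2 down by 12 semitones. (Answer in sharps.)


Let's work it out.
A2: chromatic position 9 in octave 2 → absolute = 2×12 + 9 = 33
Transpose down 12: 33 - 12 = 21
21 = 1×12 + 9 → A in octave 1
Result = A1


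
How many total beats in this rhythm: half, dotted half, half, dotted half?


Beat values:
  half = 2 beats
  dotted half = 3 beats
  half = 2 beats
  dotted half = 3 beats
Sum = 2 + 3 + 2 + 3
= 10 beats


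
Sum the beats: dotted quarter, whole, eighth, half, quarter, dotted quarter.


Solution.
Beat values:
  dotted quarter = 1.5 beats
  whole = 4 beats
  eighth = 0.5 beats
  half = 2 beats
  quarter = 1 beat
  dotted quarter = 1.5 beats
Sum = 1.5 + 4 + 0.5 + 2 + 1 + 1.5
= 10.5 beats


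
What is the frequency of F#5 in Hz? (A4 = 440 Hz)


f = 440 × 2^(n/12) where n = semitones from A4
F#5: 9 semitones from A4
f = 440 × 2^(9/12)
f = 739.99 Hz


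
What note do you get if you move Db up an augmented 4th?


Solution.
augmented 4th: 4 letter names, 6 semitones
Letter: D + 3 → G
Pitch: Db + 6 semitones, spelled as a G → G
= G


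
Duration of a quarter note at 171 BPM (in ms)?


Working:
One quarter-note beat = 60000 / BPM = 60000 / 171 ms
Duration = 60000 / 171
= 350.9 ms


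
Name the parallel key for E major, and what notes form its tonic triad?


Working:
Parallel keys share the same tonic but differ in mode
E major → parallel is E minor
Tonic triad of E minor = E G B
= E minor; triad = E G B


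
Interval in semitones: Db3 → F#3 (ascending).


Solution.
Absolute semitone position = octave×12 + chromatic position
Db3: 3×12 + 1 = 37
F#3: 3×12 + 6 = 42
Difference = 42 - 37 = 5
= 5 semitones


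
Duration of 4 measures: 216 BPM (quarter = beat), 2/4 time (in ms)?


Quarter-note beat duration = 60000 / 216 ms
Beats per measure (2/4) = 2
One measure = 2 × 60000 / 216 = 120000 / 216 ms
4 measures = 4 × 120000 / 216 = 480000 / 216
= 2222.2 ms


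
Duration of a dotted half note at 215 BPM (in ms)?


One quarter-note beat = 60000 / BPM = 60000 / 215 ms
Dotted half note = 3 × quarter note
Duration = 3 × 60000 / 215 = 180000 / 215
= 837.2 ms


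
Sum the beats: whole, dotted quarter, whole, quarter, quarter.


Beat values:
  whole = 4 beats
  dotted quarter = 1.5 beats
  whole = 4 beats
  quarter = 1 beat
  quarter = 1 beat
Sum = 4 + 1.5 + 4 + 1 + 1
= 11.5 beats


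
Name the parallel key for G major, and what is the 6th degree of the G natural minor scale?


Working:
Parallel keys share the same tonic but differ in mode
G major → parallel is G minor
G natural minor scale: G A Bb C D Eb F
= G minor; 6th degree = Eb


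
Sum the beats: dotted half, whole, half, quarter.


Step by step:
Beat values:
  dotted half = 3 beats
  whole = 4 beats
  half = 2 beats
  quarter = 1 beat
Sum = 3 + 4 + 2 + 1
= 10 beats


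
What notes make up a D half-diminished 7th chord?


Working:
Half-diminished 7th chord = root + minor 3rd + diminished 5th + minor 7th
Seventh chords stack in thirds, so the letter names are D-F-A-C
Root: D
Minor 3rd above D: F
Diminished 5th above D: Ab
Minor 7th above D: C
Chord = D F Ab C


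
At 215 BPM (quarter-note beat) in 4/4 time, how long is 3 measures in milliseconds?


Quarter-note beat duration = 60000 / 215 ms
Beats per measure (4/4) = 4
One measure = 4 × 60000 / 215 = 240000 / 215 ms
3 measures = 3 × 240000 / 215 = 720000 / 215
= 3348.8 ms


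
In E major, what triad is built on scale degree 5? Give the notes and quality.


Reasoning:
E major scale: E F# G# A B C# D#
Diatonic triad on degree 5 stacks scale notes 5, 7, 2: B D# F#
B→D# = 4 semitones; B→F# = 7 semitones → major triad
= B D# F# (major)


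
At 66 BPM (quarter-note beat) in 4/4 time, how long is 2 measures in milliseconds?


Quarter-note beat duration = 60000 / 66 ms
Beats per measure (4/4) = 4
One measure = 4 × 60000 / 66 = 240000 / 66 ms
2 measures = 2 × 240000 / 66 = 480000 / 66
= 7272.7 ms


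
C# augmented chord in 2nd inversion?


Let's work it out.
Root position: C# E# G##
2nd inversion: move root and 3rd up an octave
Bass note: G##
Notes (bottom to top) = G## C# E#


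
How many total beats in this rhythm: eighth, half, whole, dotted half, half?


Working:
Beat values:
  eighth = 0.5 beats
  half = 2 beats
  whole = 4 beats
  dotted half = 3 beats
  half = 2 beats
Sum = 0.5 + 2 + 4 + 3 + 2
= 11.5 beats


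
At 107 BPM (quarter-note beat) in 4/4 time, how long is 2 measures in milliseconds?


Quarter-note beat duration = 60000 / 107 ms
Beats per measure (4/4) = 4
One measure = 4 × 60000 / 107 = 240000 / 107 ms
2 measures = 2 × 240000 / 107 = 480000 / 107
= 4486.0 ms


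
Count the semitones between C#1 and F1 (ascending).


Let's work it out.
Absolute semitone position = octave×12 + chromatic position
C#1: 1×12 + 1 = 13
F1: 1×12 + 5 = 17
Difference = 17 - 13 = 4
= 4 semitones


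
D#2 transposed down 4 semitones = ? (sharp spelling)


Solution.
D#2: chromatic position 3 in octave 2 → absolute = 2×12 + 3 = 27
Transpose down 4: 27 - 4 = 23
23 = 1×12 + 11 → B in octave 1
Result = B1


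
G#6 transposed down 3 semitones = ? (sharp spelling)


Reasoning:
G#6: chromatic position 8 in octave 6 → absolute = 6×12 + 8 = 80
Transpose down 3: 80 - 3 = 77
77 = 6×12 + 5 → F in octave 6
Result = F6


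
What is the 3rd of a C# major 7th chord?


Working:
Major 7th chord = root + major 3rd + perfect 5th + major 7th
Seventh chords stack in thirds, so the letter names are C-E-G-B
Root: C#
Major 3rd above C#: E#
Perfect 5th above C#: G#
Major 7th above C#: B#
The 3rd = E#


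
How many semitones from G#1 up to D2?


Absolute semitone position = octave×12 + chromatic position
G#1: 1×12 + 8 = 20
D2: 2×12 + 2 = 26
Difference = 26 - 20 = 6
= 6 semitones


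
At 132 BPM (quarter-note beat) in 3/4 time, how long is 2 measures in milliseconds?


Solution.
Quarter-note beat duration = 60000 / 132 ms
Beats per measure (3/4) = 3
One measure = 3 × 60000 / 132 = 180000 / 132 ms
2 measures = 2 × 180000 / 132 = 360000 / 132
= 2727.3 ms


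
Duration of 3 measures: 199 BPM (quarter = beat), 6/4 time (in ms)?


Solution.
Quarter-note beat duration = 60000 / 199 ms
Beats per measure (6/4) = 6
One measure = 6 × 60000 / 199 = 360000 / 199 ms
3 measures = 3 × 360000 / 199 = 1080000 / 199
= 5427.1 ms


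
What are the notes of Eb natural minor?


Reasoning:
Natural minor scale pattern: W-H-W-W-H-W-W (2-1-2-2-1-2-2 semitones)
Starting from Eb:
  Eb + 2 semitones → F
  F + 1 semitone → Gb
  Gb + 2 semitones → Ab
  Ab + 2 semitones → Bb
  Bb + 1 semitone → Cb
  Cb + 2 semitones → Db
  Db + 2 semitones → Eb
Scale = Eb F Gb Ab Bb Cb Db


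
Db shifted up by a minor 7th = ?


minor 7th: 7 letter names, 10 semitones
Letter: D + 6 → C
Pitch: Db + 10 semitones, spelled as a C → Cb
= Cb


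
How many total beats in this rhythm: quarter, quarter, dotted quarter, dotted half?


Solution.
Beat values:
  quarter = 1 beat
  quarter = 1 beat
  dotted quarter = 1.5 beats
  dotted half = 3 beats
Sum = 1 + 1 + 1.5 + 3
= 6.5 beats


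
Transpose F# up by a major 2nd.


Reasoning:
major 2nd: 2 letter names, 2 semitones
Letter: F + 1 → G
Pitch: F# + 2 semitones, spelled as a G → G#
= G#


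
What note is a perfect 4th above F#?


A 4th spans 4 letter names, so from F we land on B
A perfect 4th = 5 semitones above F#
Spell B at that pitch: B
= B


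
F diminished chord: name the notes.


Let's work it out.
Diminished triad = root + minor 3rd (3 semitones) + diminished 5th (6 semitones)
A triad on F stacks thirds, so the chord tones use letter names F-A-C
Root: F
Minor 3rd above F: Ab
Diminished 5th above F: Cb
Chord = F Ab Cb


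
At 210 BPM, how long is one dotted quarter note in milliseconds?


One quarter-note beat = 60000 / BPM = 60000 / 210 ms
Dotted quarter note = 3/2 × quarter note
Duration = 3/2 × 60000 / 210 = 90000 / 210
= 428.6 ms


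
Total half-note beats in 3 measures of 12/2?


Solution.
Time signature 12/2: the bottom number 2 means the half note gets one count
The top number 12 means 12 half-note beats per measure
Total = 12 × 3 measures
= 36 half-note beats


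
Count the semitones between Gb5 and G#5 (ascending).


Working:
Absolute semitone position = octave×12 + chromatic position
Gb5: 5×12 + 6 = 66
G#5: 5×12 + 8 = 68
Difference = 68 - 66 = 2
= 2 semitones


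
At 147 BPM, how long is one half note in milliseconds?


Step by step:
One quarter-note beat = 60000 / BPM = 60000 / 147 ms
Half note = 2 × quarter note
Duration = 2 × 60000 / 147 = 120000 / 147
= 816.3 ms


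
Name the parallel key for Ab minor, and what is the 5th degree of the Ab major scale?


Reasoning:
Parallel keys share the same tonic but differ in mode
Ab minor → parallel is Ab major
Ab major scale: Ab Bb C Db Eb F G
= Ab major; 5th degree = Eb


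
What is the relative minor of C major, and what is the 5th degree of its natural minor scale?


Solution.
The relative minor shares the major's key signature and starts on its 6th degree
6th degree = a major 6th above the tonic; a major 6th above C is A
→ relative minor of C major is A minor
A natural minor scale: A B C D E F G
= A minor; 5th degree = E


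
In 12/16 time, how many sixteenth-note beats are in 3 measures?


Time signature 12/16: the bottom number 16 means the sixteenth note gets one count
The top number 12 means 12 sixteenth-note beats per measure
Total = 12 × 3 measures
= 36 sixteenth-note beats


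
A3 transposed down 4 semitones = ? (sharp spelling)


Working:
A3: chromatic position 9 in octave 3 → absolute = 3×12 + 9 = 45
Transpose down 4: 45 - 4 = 41
41 = 3×12 + 5 → F in octave 3
Result = F3


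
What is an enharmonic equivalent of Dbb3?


Enharmonic notes sound the same pitch but are spelled with different letter names
Dbb and C name the same pitch class
= C3


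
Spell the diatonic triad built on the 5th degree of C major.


Reasoning:
C major scale: C D E F G A B
Diatonic triad on degree 5 stacks scale notes 5, 7, 2: G B D
G→B = 4 semitones; G→D = 7 semitones → major triad
= G B D (major)


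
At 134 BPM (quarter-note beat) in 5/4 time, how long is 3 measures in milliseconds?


Working:
Quarter-note beat duration = 60000 / 134 ms
Beats per measure (5/4) = 5
One measure = 5 × 60000 / 134 = 300000 / 134 ms
3 measures = 3 × 300000 / 134 = 900000 / 134
= 6716.4 ms


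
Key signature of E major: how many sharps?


Sharp major keys follow the circle of fifths: C(0), G(1), D(2), A(3), E(4), B(5), F#(6), C#(7)
E major has 4 sharps
Order of sharps: F# C# G# D# A# E# B# → first 4: F#, C#, G#, D#
= 4 sharps


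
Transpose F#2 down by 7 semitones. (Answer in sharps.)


Let's work it out.
F#2: chromatic position 6 in octave 2 → absolute = 2×12 + 6 = 30
Transpose down 7: 30 - 7 = 23
23 = 1×12 + 11 → B in octave 1
Result = B1


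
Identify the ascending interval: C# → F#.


Reasoning:
Letter names: C → F spans 4 letter names → a 4th
Semitones: C# → F# = 5 half-steps
A 4th of 5 semitones is a perfect 4th
= perfect 4th


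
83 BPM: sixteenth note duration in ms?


One quarter-note beat = 60000 / BPM = 60000 / 83 ms
Sixteenth note = 1/4 × quarter note
Duration = 1/4 × 60000 / 83 = 15000 / 83
= 180.7 ms


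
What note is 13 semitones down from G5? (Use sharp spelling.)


Let's work it out.
G5: chromatic position 7 in octave 5 → absolute = 5×12 + 7 = 67
Transpose down 13: 67 - 13 = 54
54 = 4×12 + 6 → F# in octave 4
Result = F#4


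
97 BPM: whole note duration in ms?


One quarter-note beat = 60000 / BPM = 60000 / 97 ms
Whole note = 4 × quarter note
Duration = 4 × 60000 / 97 = 240000 / 97
= 2474.2 ms


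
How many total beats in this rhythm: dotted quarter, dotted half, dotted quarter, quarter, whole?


Reasoning:
Beat values:
  dotted quarter = 1.5 beats
  dotted half = 3 beats
  dotted quarter = 1.5 beats
  quarter = 1 beat
  whole = 4 beats
Sum = 1.5 + 3 + 1.5 + 1 + 4
= 11 beats


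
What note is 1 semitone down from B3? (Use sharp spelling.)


Reasoning:
B3: chromatic position 11 in octave 3 → absolute = 3×12 + 11 = 47
Transpose down 1: 47 - 1 = 46
46 = 3×12 + 10 → A# in octave 3
Result = A#3


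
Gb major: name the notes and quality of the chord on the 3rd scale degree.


Reasoning:
Gb major scale: Gb Ab Bb Cb Db Eb F
Diatonic triad on degree 3 stacks scale notes 3, 5, 7: Bb Db F
Bb→Db = 3 semitones; Bb→F = 7 semitones → minor triad
= Bb Db F (minor)


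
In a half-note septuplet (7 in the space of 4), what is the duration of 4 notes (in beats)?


Solution.
Septuplet: 7 notes occupy the space of 4 half notes
Space = 4 × 2 = 8 beats
Each septuplet note = 8 / 7 = 8/7 beats
4 notes = 4 × 8/7 = 32/7
= 32/7 beats


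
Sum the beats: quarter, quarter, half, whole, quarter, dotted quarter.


Reasoning:
Beat values:
  quarter = 1 beat
  quarter = 1 beat
  half = 2 beats
  whole = 4 beats
  quarter = 1 beat
  dotted quarter = 1.5 beats
Sum = 1 + 1 + 2 + 4 + 1 + 1.5
= 10.5 beats


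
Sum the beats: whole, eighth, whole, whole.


Working:
Beat values:
  whole = 4 beats
  eighth = 0.5 beats
  whole = 4 beats
  whole = 4 beats
Sum = 4 + 0.5 + 4 + 4
= 12.5 beats


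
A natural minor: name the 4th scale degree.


Natural minor scale pattern: W-H-W-W-H-W-W (2-1-2-2-1-2-2 semitones)
Starting from A:
  A + 2 semitones → B
  B + 1 semitone → C
  C + 2 semitones → D
  D + 2 semitones → E
  E + 1 semitone → F
  F + 2 semitones → G
  G + 2 semitones → A
Scale: A B C D E F G
Degree 4 = D


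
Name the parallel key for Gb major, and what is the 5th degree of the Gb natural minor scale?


Let's work it out.
Parallel keys share the same tonic but differ in mode
Gb major → parallel is Gb minor
Gb natural minor scale: Gb Ab Bbb Cb Db Ebb Fb
= Gb minor; 5th degree = Db


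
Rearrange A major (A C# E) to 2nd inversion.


Reasoning:
Root position: A C# E
2nd inversion: move root and 3rd up an octave
Bass note: E
Notes (bottom to top) = E A C#


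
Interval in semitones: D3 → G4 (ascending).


Let's work it out.
Absolute semitone position = octave×12 + chromatic position
D3: 3×12 + 2 = 38
G4: 4×12 + 7 = 55
Difference = 55 - 38 = 17
= 17 semitones


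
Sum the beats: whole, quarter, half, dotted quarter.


Working:
Beat values:
  whole = 4 beats
  quarter = 1 beat
  half = 2 beats
  dotted quarter = 1.5 beats
Sum = 4 + 1 + 2 + 1.5
= 8.5 beats


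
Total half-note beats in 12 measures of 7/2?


Reasoning:
Time signature 7/2: the bottom number 2 means the half note gets one count
The top number 7 means 7 half-note beats per measure
Total = 7 × 12 measures
= 84 half-note beats


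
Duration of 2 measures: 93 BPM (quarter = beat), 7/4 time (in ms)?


Quarter-note beat duration = 60000 / 93 ms
Beats per measure (7/4) = 7
One measure = 7 × 60000 / 93 = 420000 / 93 ms
2 measures = 2 × 420000 / 93 = 840000 / 93
= 9032.3 ms


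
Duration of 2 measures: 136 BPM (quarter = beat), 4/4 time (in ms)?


Quarter-note beat duration = 60000 / 136 ms
Beats per measure (4/4) = 4
One measure = 4 × 60000 / 136 = 240000 / 136 ms
2 measures = 2 × 240000 / 136 = 480000 / 136
= 3529.4 ms


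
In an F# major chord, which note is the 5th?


Step by step:
Major triad = root + major 3rd (4 semitones) + perfect 5th (7 semitones)
A triad on F# stacks thirds, so the chord tones use letter names F-A-C
Root: F#
Major 3rd above F#: A#
Perfect 5th above F#: C#
The 5th = C#


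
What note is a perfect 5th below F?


Step by step:
A 5th spans 5 letter names, so from F we land on B
A perfect 5th = 7 semitones below F
Spell B at that pitch: Bb
= Bb


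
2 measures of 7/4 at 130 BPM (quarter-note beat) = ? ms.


Step by step:
Quarter-note beat duration = 60000 / 130 ms
Beats per measure (7/4) = 7
One measure = 7 × 60000 / 130 = 420000 / 130 ms
2 measures = 2 × 420000 / 130 = 840000 / 130
= 6461.5 ms


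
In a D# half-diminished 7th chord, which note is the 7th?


Working:
Half-diminished 7th chord = root + minor 3rd + diminished 5th + minor 7th
Seventh chords stack in thirds, so the letter names are D-F-A-C
Root: D#
Minor 3rd above D#: F#
Diminished 5th above D#: A
Minor 7th above D#: C#
The 7th = C#


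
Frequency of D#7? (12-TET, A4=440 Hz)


Reasoning:
f = 440 × 2^(n/12) where n = semitones from A4
D#7: 30 semitones from A4
f = 440 × 2^(30/12)
f = 2489.02 Hz


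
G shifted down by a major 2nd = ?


major 2nd: 2 letter names, 2 semitones
Letter: G - 1 → F
Pitch: G - 2 semitones, spelled as an F → F
= F


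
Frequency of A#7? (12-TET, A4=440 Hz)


f = 440 × 2^(n/12) where n = semitones from A4
A#7: 37 semitones from A4
f = 440 × 2^(37/12)
f = 3729.31 Hz


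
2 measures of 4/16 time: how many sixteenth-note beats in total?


Solution.
Time signature 4/16: the bottom number 16 means the sixteenth note gets one count
The top number 4 means 4 sixteenth-note beats per measure
Total = 4 × 2 measures
= 8 sixteenth-note beats


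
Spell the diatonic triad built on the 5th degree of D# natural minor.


Let's work it out.
D# natural minor scale: D# E# F# G# A# B C#
Diatonic triad on degree 5 stacks scale notes 5, 7, 2: A# C# E#
A#→C# = 3 semitones; A#→E# = 7 semitones → minor triad
= A# C# E# (minor)


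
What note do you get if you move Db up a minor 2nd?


Step by step:
minor 2nd: 2 letter names, 1 semitones
Letter: D + 1 → E
Pitch: Db + 1 semitones, spelled as an E → Ebb
= Ebb


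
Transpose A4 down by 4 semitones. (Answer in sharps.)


Let's work it out.
A4: chromatic position 9 in octave 4 → absolute = 4×12 + 9 = 57
Transpose down 4: 57 - 4 = 53
53 = 4×12 + 5 → F in octave 4
Result = F4


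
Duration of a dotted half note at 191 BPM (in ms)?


One quarter-note beat = 60000 / BPM = 60000 / 191 ms
Dotted half note = 3 × quarter note
Duration = 3 × 60000 / 191 = 180000 / 191
= 942.4 ms


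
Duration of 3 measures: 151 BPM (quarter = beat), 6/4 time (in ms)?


Quarter-note beat duration = 60000 / 151 ms
Beats per measure (6/4) = 6
One measure = 6 × 60000 / 151 = 360000 / 151 ms
3 measures = 3 × 360000 / 151 = 1080000 / 151
= 7152.3 ms


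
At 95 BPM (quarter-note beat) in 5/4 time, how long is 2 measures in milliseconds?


Quarter-note beat duration = 60000 / 95 ms
Beats per measure (5/4) = 5
One measure = 5 × 60000 / 95 = 300000 / 95 ms
2 measures = 2 × 300000 / 95 = 600000 / 95
= 6315.8 ms


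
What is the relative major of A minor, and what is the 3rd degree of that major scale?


Reasoning:
The relative major shares the key signature and is a minor 3rd above the minor tonic
A minor 3rd above A is C
→ relative major of A minor is C major
C major scale: C D E F G A B
= C major; 3rd degree = E


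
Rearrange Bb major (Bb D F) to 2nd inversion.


Root position: Bb D F
2nd inversion: move root and 3rd up an octave
Bass note: F
Notes (bottom to top) = F Bb D


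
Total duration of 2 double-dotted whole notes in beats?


Let's work it out.
Base whole note = 4 beats
Dot 1 adds half the previous value: +2
Dot 2 adds half the previous value: +1
One double-dotted whole = 4 + 2 + 1 = 7
2 of them = 2 × 7 = 14
= 14 beats


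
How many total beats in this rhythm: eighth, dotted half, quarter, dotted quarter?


Working:
Beat values:
  eighth = 0.5 beats
  dotted half = 3 beats
  quarter = 1 beat
  dotted quarter = 1.5 beats
Sum = 0.5 + 3 + 1 + 1.5
= 6 beats


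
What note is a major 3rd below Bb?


Let's work it out.
A 3rd spans 3 letter names, so from B we land on G
A major 3rd = 4 semitones below Bb
Spell G at that pitch: Gb
= Gb


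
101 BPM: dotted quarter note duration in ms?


Step by step:
One quarter-note beat = 60000 / BPM = 60000 / 101 ms
Dotted quarter note = 3/2 × quarter note
Duration = 3/2 × 60000 / 101 = 90000 / 101
= 891.1 ms


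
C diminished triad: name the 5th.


Solution.
Diminished triad = root + minor 3rd (3 semitones) + diminished 5th (6 semitones)
A triad on C stacks thirds, so the chord tones use letter names C-E-G
Root: C
Minor 3rd above C: Eb
Diminished 5th above C: Gb
The 5th = Gb


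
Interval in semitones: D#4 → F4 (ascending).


Absolute semitone position = octave×12 + chromatic position
D#4: 4×12 + 3 = 51
F4: 4×12 + 5 = 53
Difference = 53 - 51 = 2
= 2 semitones


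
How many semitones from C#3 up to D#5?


Let's work it out.
Absolute semitone position = octave×12 + chromatic position
C#3: 3×12 + 1 = 37
D#5: 5×12 + 3 = 63
Difference = 63 - 37 = 26
= 26 semitones


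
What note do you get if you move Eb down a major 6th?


Working:
major 6th: 6 letter names, 9 semitones
Letter: E - 5 → G
Pitch: Eb - 9 semitones, spelled as a G → Gb
= Gb


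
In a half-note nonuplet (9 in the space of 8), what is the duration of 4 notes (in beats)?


Working:
Nonuplet: 9 notes occupy the space of 8 half notes
Space = 8 × 2 = 16 beats
Each nonuplet note = 16 / 9 = 16/9 beats
4 notes = 4 × 16/9 = 64/9
= 64/9 beats


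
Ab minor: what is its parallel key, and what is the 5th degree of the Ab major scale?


Let's work it out.
Parallel keys share the same tonic but differ in mode
Ab minor → parallel is Ab major
Ab major scale: Ab Bb C Db Eb F G
= Ab major; 5th degree = Eb


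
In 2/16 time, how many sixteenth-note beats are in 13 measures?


Time signature 2/16: the bottom number 16 means the sixteenth note gets one count
The top number 2 means 2 sixteenth-note beats per measure
Total = 2 × 13 measures
= 26 sixteenth-note beats


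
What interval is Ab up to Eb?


Letter names: A → E spans 5 letter names → a 5th
Semitones: Ab → Eb = 7 half-steps
A 5th of 7 semitones is a perfect 5th
= perfect 5th


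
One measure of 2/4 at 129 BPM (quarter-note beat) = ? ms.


Step by step:
Quarter-note beat duration = 60000 / 129 ms
Beats per measure (2/4) = 2
One measure = 2 × 60000 / 129 = 120000 / 129 ms
= 930.2 ms


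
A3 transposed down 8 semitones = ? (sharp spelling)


Solution.
A3: chromatic position 9 in octave 3 → absolute = 3×12 + 9 = 45
Transpose down 8: 45 - 8 = 37
37 = 3×12 + 1 → C# in octave 3
Result = C#3


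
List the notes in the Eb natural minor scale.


Reasoning:
Natural minor scale pattern: W-H-W-W-H-W-W (2-1-2-2-1-2-2 semitones)
Starting from Eb:
  Eb + 2 semitones → F
  F + 1 semitone → Gb
  Gb + 2 semitones → Ab
  Ab + 2 semitones → Bb
  Bb + 1 semitone → Cb
  Cb + 2 semitones → Db
  Db + 2 semitones → Eb
Scale = Eb F Gb Ab Bb Cb Db


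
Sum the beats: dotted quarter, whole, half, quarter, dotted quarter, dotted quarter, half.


Solution.
Beat values:
  dotted quarter = 1.5 beats
  whole = 4 beats
  half = 2 beats
  quarter = 1 beat
  dotted quarter = 1.5 beats
  dotted quarter = 1.5 beats
  half = 2 beats
Sum = 1.5 + 4 + 2 + 1 + 1.5 + 1.5 + 2
= 13.5 beats


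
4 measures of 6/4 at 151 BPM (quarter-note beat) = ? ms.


Quarter-note beat duration = 60000 / 151 ms
Beats per measure (6/4) = 6
One measure = 6 × 60000 / 151 = 360000 / 151 ms
4 measures = 4 × 360000 / 151 = 1440000 / 151
= 9536.4 ms


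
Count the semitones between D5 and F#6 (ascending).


Reasoning:
Absolute semitone position = octave×12 + chromatic position
D5: 5×12 + 2 = 62
F#6: 6×12 + 6 = 78
Difference = 78 - 62 = 16
= 16 semitones


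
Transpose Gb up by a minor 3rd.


minor 3rd: 3 letter names, 3 semitones
Letter: G + 2 → B
Pitch: Gb + 3 semitones, spelled as a B → Bbb
= Bbb


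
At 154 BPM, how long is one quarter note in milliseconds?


Solution.
One quarter-note beat = 60000 / BPM = 60000 / 154 ms
Duration = 60000 / 154
= 389.6 ms


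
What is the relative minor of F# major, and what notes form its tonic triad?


Let's work it out.
The relative minor shares the major's key signature and starts on its 6th degree
6th degree = a major 6th above the tonic; a major 6th above F# is D#
→ relative minor of F# major is D# minor
Tonic triad of D# minor = root + minor 3rd + perfect 5th = D# F# A#
= D# minor; triad = D# F# A#


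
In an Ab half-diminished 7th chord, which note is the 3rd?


Half-diminished 7th chord = root + minor 3rd + diminished 5th + minor 7th
Seventh chords stack in thirds, so the letter names are A-C-E-G
Root: Ab
Minor 3rd above Ab: Cb
Diminished 5th above Ab: Ebb
Minor 7th above Ab: Gb
The 3rd = Cb


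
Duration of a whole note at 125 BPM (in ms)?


One quarter-note beat = 60000 / BPM = 60000 / 125 ms
Whole note = 4 × quarter note
Duration = 4 × 60000 / 125 = 240000 / 125
= 1920.0 ms


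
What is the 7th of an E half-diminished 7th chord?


Reasoning:
Half-diminished 7th chord = root + minor 3rd + diminished 5th + minor 7th
Seventh chords stack in thirds, so the letter names are E-G-B-D
Root: E
Minor 3rd above E: G
Diminished 5th above E: Bb
Minor 7th above E: D
The 7th = D


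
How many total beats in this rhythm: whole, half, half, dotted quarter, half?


Working:
Beat values:
  whole = 4 beats
  half = 2 beats
  half = 2 beats
  dotted quarter = 1.5 beats
  half = 2 beats
Sum = 4 + 2 + 2 + 1.5 + 2
= 11.5 beats
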